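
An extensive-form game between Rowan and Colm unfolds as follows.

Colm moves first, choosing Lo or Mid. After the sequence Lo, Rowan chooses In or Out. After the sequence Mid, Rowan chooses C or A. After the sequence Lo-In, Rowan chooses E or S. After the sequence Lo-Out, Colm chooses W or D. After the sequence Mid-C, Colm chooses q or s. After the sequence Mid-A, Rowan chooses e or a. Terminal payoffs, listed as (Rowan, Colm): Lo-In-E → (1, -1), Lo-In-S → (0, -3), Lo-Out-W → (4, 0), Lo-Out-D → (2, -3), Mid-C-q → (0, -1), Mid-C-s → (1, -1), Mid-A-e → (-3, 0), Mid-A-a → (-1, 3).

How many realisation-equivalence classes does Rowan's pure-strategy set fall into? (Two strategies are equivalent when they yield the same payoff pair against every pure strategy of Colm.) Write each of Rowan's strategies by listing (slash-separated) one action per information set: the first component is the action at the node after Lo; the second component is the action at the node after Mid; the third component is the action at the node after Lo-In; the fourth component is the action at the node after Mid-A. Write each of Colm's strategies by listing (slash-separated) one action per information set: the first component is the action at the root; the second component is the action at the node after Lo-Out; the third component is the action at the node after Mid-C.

Rowan has 16 pure strategies: In/C/E/e, In/C/E/a, In/C/S/e, In/C/S/a, In/A/E/e, In/A/E/a, In/A/S/e, In/A/S/a, Out/C/E/e, Out/C/E/a, Out/C/S/e, Out/C/S/a, Out/A/E/e, Out/A/E/a, Out/A/S/e, Out/A/S/a. Columns: Lo/W/q, Lo/W/s, Lo/D/q, Lo/D/s, Mid/W/q, Mid/W/s, Mid/D/q, Mid/D/s.
{In/C/E/e, In/C/E/a} → row (1,-1) (1,-1) (1,-1) (1,-1) (0,-1) (1,-1) (0,-1) (1,-1)
{In/C/S/e, In/C/S/a} → row (0,-3) (0,-3) (0,-3) (0,-3) (0,-1) (1,-1) (0,-1) (1,-1)
{In/A/E/e} → row (1,-1) (1,-1) (1,-1) (1,-1) (-3,0) (-3,0) (-3,0) (-3,0)
{In/A/E/a} → row (1,-1) (1,-1) (1,-1) (1,-1) (-1,3) (-1,3) (-1,3) (-1,3)
{In/A/S/e} → row (0,-3) (0,-3) (0,-3) (0,-3) (-3,0) (-3,0) (-3,0) (-3,0)
{In/A/S/a} → row (0,-3) (0,-3) (0,-3) (0,-3) (-1,3) (-1,3) (-1,3) (-1,3)
{Out/C/E/e, Out/C/E/a, Out/C/S/e, Out/C/S/a} → row (4,0) (4,0) (2,-3) (2,-3) (0,-1) (1,-1) (0,-1) (1,-1)
{Out/A/E/e, Out/A/S/e} → row (4,0) (4,0) (2,-3) (2,-3) (-3,0) (-3,0) (-3,0) (-3,0)
{Out/A/E/a, Out/A/S/a} → row (4,0) (4,0) (2,-3) (2,-3) (-1,3) (-1,3) (-1,3) (-1,3)
That's 9 distinct rows out of 16 strategies.

9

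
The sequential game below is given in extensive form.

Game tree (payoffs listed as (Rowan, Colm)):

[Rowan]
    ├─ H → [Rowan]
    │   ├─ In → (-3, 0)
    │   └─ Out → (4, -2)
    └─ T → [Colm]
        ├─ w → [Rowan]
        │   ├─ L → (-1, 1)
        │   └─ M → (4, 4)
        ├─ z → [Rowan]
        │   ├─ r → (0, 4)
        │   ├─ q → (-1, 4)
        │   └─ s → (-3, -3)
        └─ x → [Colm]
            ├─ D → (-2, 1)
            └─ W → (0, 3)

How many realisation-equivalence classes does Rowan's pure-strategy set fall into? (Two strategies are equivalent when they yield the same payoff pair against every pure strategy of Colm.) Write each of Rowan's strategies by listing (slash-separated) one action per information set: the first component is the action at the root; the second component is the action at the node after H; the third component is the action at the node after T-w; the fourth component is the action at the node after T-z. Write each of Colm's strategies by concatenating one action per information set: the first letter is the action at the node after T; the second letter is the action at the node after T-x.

Rowan has 24 pure strategies: H/In/L/r, H/In/L/q, H/In/L/s, H/In/M/r, H/In/M/q, H/In/M/s, H/Out/L/r, H/Out/L/q, H/Out/L/s, H/Out/M/r, H/Out/M/q, H/Out/M/s, T/In/L/r, T/In/L/q, T/In/L/s, T/In/M/r, T/In/M/q, T/In/M/s, T/Out/L/r, T/Out/L/q, T/Out/L/s, T/Out/M/r, T/Out/M/q, T/Out/M/s. Columns: wD, wW, zD, zW, xD, xW.
{H/In/L/r, H/In/L/q, H/In/L/s, H/In/M/r, H/In/M/q, H/In/M/s} → row (-3,0) (-3,0) (-3,0) (-3,0) (-3,0) (-3,0)
{H/Out/L/r, H/Out/L/q, H/Out/L/s, H/Out/M/r, H/Out/M/q, H/Out/M/s} → row (4,-2) (4,-2) (4,-2) (4,-2) (4,-2) (4,-2)
{T/In/L/r, T/Out/L/r} → row (-1,1) (-1,1) (0,4) (0,4) (-2,1) (0,3)
{T/In/L/q, T/Out/L/q} → row (-1,1) (-1,1) (-1,4) (-1,4) (-2,1) (0,3)
{T/In/L/s, T/Out/L/s} → row (-1,1) (-1,1) (-3,-3) (-3,-3) (-2,1) (0,3)
{T/In/M/r, T/Out/M/r} → row (4,4) (4,4) (0,4) (0,4) (-2,1) (0,3)
{T/In/M/q, T/Out/M/q} → row (4,4) (4,4) (-1,4) (-1,4) (-2,1) (0,3)
{T/In/M/s, T/Out/M/s} → row (4,4) (4,4) (-3,-3) (-3,-3) (-2,1) (0,3)
That's 8 distinct rows out of 24 strategies.

8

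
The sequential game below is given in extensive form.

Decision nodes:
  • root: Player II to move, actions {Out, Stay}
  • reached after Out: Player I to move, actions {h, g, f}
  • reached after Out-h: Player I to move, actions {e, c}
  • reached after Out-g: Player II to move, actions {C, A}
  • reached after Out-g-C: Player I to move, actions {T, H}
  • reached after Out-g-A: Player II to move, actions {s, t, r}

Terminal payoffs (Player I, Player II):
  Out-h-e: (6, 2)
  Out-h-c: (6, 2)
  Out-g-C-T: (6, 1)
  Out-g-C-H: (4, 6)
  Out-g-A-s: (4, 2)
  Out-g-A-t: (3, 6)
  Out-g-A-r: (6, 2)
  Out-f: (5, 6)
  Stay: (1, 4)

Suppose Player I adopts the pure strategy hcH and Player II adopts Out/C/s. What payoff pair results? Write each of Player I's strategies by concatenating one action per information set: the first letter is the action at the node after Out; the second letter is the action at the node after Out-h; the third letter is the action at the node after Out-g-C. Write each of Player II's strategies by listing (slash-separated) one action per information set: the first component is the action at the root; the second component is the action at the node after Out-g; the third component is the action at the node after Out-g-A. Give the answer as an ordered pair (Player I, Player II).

Trace the play path from the root:
  Player II plays Out
  Player I plays h at [Out]
  Player I plays c at [Out-h]
→ terminal payoff (6, 2).
(Player I's choice at the node after Out-g-C is never reached on this path, so it doesn't affect the outcome.)

(6, 2)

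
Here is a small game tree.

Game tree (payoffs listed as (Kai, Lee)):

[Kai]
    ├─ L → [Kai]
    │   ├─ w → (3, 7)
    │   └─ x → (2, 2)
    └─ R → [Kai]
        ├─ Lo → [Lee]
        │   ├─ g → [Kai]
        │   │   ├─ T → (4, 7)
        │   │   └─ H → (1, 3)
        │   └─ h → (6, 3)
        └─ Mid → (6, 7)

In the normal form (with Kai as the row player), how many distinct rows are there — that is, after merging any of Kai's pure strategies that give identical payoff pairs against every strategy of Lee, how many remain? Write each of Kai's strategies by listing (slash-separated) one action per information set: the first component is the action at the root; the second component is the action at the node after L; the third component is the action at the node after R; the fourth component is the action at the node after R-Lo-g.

5

Kai has 16 pure strategies: L/w/Lo/T, L/w/Lo/H, L/w/Mid/T, L/w/Mid/H, L/x/Lo/T, L/x/Lo/H, L/x/Mid/T, L/x/Mid/H, R/w/Lo/T, R/w/Lo/H, R/w/Mid/T, R/w/Mid/H, R/x/Lo/T, R/x/Lo/H, R/x/Mid/T, R/x/Mid/H. Columns: g, h.
{L/w/Lo/T, L/w/Lo/H, L/w/Mid/T, L/w/Mid/H} → row (3,7) (3,7)
{L/x/Lo/T, L/x/Lo/H, L/x/Mid/T, L/x/Mid/H} → row (2,2) (2,2)
{R/w/Lo/T, R/x/Lo/T} → row (4,7) (6,3)
{R/w/Lo/H, R/x/Lo/H} → row (1,3) (6,3)
{R/w/Mid/T, R/w/Mid/H, R/x/Mid/T, R/x/Mid/H} → row (6,7) (6,7)
That's 5 distinct rows out of 16 strategies.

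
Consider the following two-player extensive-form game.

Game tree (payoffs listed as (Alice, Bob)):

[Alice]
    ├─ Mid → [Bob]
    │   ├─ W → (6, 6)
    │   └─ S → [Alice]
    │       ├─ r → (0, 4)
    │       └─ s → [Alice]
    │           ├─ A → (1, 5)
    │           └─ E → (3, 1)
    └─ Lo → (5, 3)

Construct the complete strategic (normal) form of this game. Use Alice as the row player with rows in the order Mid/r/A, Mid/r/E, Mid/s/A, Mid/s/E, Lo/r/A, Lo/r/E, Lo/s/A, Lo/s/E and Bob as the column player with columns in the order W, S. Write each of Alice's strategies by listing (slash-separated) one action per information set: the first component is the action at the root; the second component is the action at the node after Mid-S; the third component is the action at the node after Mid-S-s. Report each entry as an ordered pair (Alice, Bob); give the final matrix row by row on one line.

Mid/r/A: (6,6) (0,4) | Mid/r/E: (6,6) (0,4) | Mid/s/A: (6,6) (1,5) | Mid/s/E: (6,6) (3,1) | Lo/r/A: (5,3) (5,3) | Lo/r/E: (5,3) (5,3) | Lo/s/A: (5,3) (5,3) | Lo/s/E: (5,3) (5,3)

Row Mid/r/A: W→(6,6), S→(0,4)
Row Mid/r/E: W→(6,6), S→(0,4)
Row Mid/s/A: W→(6,6), S→(1,5)
Row Mid/s/E: W→(6,6), S→(3,1)
Row Lo/r/A: W→(5,3), S→(5,3)
Row Lo/r/E: W→(5,3), S→(5,3)
Row Lo/s/A: W→(5,3), S→(5,3)
Row Lo/s/E: W→(5,3), S→(5,3)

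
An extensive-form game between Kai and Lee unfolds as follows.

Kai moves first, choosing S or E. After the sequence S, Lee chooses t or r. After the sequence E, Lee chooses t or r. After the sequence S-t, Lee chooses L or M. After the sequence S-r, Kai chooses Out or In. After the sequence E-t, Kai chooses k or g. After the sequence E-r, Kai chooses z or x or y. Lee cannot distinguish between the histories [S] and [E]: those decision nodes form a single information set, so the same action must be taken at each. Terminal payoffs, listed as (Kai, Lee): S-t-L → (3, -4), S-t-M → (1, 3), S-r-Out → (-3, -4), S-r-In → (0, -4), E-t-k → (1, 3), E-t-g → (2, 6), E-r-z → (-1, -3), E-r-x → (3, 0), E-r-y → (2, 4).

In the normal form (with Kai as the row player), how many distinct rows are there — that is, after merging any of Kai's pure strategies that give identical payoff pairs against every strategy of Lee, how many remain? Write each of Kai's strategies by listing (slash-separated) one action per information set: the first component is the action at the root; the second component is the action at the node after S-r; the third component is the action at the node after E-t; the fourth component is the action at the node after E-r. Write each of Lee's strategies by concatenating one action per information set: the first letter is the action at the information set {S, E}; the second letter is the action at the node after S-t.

Kai has 24 pure strategies: S/Out/k/z, S/Out/k/x, S/Out/k/y, S/Out/g/z, S/Out/g/x, S/Out/g/y, S/In/k/z, S/In/k/x, S/In/k/y, S/In/g/z, S/In/g/x, S/In/g/y, E/Out/k/z, E/Out/k/x, E/Out/k/y, E/Out/g/z, E/Out/g/x, E/Out/g/y, E/In/k/z, E/In/k/x, E/In/k/y, E/In/g/z, E/In/g/x, E/In/g/y. Columns: tL, tM, rL, rM.
{S/Out/k/z, S/Out/k/x, S/Out/k/y, S/Out/g/z, S/Out/g/x, S/Out/g/y} → row (3,-4) (1,3) (-3,-4) (-3,-4)
{S/In/k/z, S/In/k/x, S/In/k/y, S/In/g/z, S/In/g/x, S/In/g/y} → row (3,-4) (1,3) (0,-4) (0,-4)
{E/Out/k/z, E/In/k/z} → row (1,3) (1,3) (-1,-3) (-1,-3)
{E/Out/k/x, E/In/k/x} → row (1,3) (1,3) (3,0) (3,0)
{E/Out/k/y, E/In/k/y} → row (1,3) (1,3) (2,4) (2,4)
{E/Out/g/z, E/In/g/z} → row (2,6) (2,6) (-1,-3) (-1,-3)
{E/Out/g/x, E/In/g/x} → row (2,6) (2,6) (3,0) (3,0)
{E/Out/g/y, E/In/g/y} → row (2,6) (2,6) (2,4) (2,4)
That's 8 distinct rows out of 24 strategies.

8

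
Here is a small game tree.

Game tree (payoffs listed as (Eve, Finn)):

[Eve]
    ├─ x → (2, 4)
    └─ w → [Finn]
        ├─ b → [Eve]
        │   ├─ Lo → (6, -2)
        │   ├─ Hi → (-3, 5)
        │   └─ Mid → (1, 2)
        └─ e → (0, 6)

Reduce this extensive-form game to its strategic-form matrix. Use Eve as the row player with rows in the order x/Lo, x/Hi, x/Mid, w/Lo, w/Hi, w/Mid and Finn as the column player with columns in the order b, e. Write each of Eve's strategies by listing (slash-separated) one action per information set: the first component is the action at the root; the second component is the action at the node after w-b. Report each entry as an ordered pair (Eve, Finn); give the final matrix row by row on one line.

x/Lo: (2,4) (2,4) | x/Hi: (2,4) (2,4) | x/Mid: (2,4) (2,4) | w/Lo: (6,-2) (0,6) | w/Hi: (-3,5) (0,6) | w/Mid: (1,2) (0,6)

Row x/Lo: b→(2,4), e→(2,4)
Row x/Hi: b→(2,4), e→(2,4)
Row x/Mid: b→(2,4), e→(2,4)
Row w/Lo: b→(6,-2), e→(0,6)
Row w/Hi: b→(-3,5), e→(0,6)
Row w/Mid: b→(1,2), e→(0,6)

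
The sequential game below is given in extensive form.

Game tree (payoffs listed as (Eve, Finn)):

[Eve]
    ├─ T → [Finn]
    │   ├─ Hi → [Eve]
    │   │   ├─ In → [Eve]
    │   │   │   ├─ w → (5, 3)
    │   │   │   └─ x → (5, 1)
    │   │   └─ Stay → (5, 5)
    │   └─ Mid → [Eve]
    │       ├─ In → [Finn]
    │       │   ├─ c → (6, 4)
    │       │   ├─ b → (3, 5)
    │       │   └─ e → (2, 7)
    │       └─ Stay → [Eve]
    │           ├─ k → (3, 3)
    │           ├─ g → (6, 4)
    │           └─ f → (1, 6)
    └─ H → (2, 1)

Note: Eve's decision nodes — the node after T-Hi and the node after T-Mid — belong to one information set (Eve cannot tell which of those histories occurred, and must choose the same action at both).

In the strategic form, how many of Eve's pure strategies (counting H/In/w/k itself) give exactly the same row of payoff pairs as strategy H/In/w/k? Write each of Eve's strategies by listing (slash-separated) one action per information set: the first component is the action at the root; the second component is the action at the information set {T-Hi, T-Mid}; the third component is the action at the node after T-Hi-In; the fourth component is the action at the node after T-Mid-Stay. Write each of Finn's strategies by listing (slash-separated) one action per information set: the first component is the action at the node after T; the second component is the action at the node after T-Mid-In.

12

Row for H/In/w/k (columns Hi/c, Hi/b, Hi/e, Mid/c, Mid/b, Mid/e): (2,1) (2,1) (2,1) (2,1) (2,1) (2,1).
Under H/In/w/k, Eve's choice at the information set {T-Hi, T-Mid} and at the node after T-Hi-In and at the node after T-Mid-Stay can never be reached regardless of what Finn does, so varying those choices leaves every outcome unchanged.
Holding the reachable choices fixed and varying the unreachable ones freely already gives 2 × 2 × 3 = 12 equivalent strategies.
No other strategy reproduces this row, so those 12 are the full class: H/In/w/k, H/In/w/g, H/In/w/f, H/In/x/k, H/In/x/g, H/In/x/f, H/Stay/w/k, H/Stay/w/g, H/Stay/w/f, H/Stay/x/k, H/Stay/x/g, H/Stay/x/f.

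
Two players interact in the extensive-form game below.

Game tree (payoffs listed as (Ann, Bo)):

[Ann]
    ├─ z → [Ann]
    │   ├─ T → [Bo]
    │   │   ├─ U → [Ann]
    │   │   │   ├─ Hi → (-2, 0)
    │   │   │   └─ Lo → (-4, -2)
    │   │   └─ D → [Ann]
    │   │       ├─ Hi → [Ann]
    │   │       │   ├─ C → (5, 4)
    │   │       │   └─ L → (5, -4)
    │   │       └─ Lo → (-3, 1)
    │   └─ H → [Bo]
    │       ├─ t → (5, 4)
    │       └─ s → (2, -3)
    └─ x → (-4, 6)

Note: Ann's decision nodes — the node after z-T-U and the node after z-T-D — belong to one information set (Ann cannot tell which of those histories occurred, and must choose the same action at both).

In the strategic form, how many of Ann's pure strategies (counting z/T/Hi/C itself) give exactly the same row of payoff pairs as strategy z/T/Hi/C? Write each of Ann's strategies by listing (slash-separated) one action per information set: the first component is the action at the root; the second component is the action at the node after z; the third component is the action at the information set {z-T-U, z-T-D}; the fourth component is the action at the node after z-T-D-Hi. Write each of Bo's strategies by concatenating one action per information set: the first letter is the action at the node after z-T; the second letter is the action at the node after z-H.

Row for z/T/Hi/C (columns Ut, Us, Dt, Ds): (-2,0) (-2,0) (5,4) (5,4).
Every one of Ann's information sets is on the play path for some reply by Bo when Ann follows z/T/Hi/C.
Changing the action at any of them therefore changes at least one column, so only z/T/Hi/C itself gives this row.

1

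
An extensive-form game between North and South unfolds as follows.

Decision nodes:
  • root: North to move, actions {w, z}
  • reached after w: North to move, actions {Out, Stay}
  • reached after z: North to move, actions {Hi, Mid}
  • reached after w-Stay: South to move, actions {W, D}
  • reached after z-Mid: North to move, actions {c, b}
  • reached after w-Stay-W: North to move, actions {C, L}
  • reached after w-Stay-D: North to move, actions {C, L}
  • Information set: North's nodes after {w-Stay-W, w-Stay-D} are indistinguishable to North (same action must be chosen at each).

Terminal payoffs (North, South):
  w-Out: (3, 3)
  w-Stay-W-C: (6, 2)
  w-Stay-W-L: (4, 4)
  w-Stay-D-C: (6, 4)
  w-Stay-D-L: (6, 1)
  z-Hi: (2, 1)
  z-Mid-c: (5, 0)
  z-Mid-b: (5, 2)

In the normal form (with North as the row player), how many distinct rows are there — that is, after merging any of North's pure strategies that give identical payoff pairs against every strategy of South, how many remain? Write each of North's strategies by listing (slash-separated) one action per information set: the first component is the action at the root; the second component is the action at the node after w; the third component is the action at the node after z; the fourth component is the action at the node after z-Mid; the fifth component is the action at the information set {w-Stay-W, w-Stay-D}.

North has 32 pure strategies: w/Out/Hi/c/C, w/Out/Hi/c/L, w/Out/Hi/b/C, w/Out/Hi/b/L, w/Out/Mid/c/C, w/Out/Mid/c/L, w/Out/Mid/b/C, w/Out/Mid/b/L, w/Stay/Hi/c/C, w/Stay/Hi/c/L, w/Stay/Hi/b/C, w/Stay/Hi/b/L, w/Stay/Mid/c/C, w/Stay/Mid/c/L, w/Stay/Mid/b/C, w/Stay/Mid/b/L, z/Out/Hi/c/C, z/Out/Hi/c/L, z/Out/Hi/b/C, z/Out/Hi/b/L, z/Out/Mid/c/C, z/Out/Mid/c/L, z/Out/Mid/b/C, z/Out/Mid/b/L, z/Stay/Hi/c/C, z/Stay/Hi/c/L, z/Stay/Hi/b/C, z/Stay/Hi/b/L, z/Stay/Mid/c/C, z/Stay/Mid/c/L, z/Stay/Mid/b/C, z/Stay/Mid/b/L. Columns: W, D.
{w/Out/Hi/c/C, w/Out/Hi/c/L, w/Out/Hi/b/C, w/Out/Hi/b/L, w/Out/Mid/c/C, w/Out/Mid/c/L, w/Out/Mid/b/C, w/Out/Mid/b/L} → row (3,3) (3,3)
{w/Stay/Hi/c/C, w/Stay/Hi/b/C, w/Stay/Mid/c/C, w/Stay/Mid/b/C} → row (6,2) (6,4)
{w/Stay/Hi/c/L, w/Stay/Hi/b/L, w/Stay/Mid/c/L, w/Stay/Mid/b/L} → row (4,4) (6,1)
{z/Out/Hi/c/C, z/Out/Hi/c/L, z/Out/Hi/b/C, z/Out/Hi/b/L, z/Stay/Hi/c/C, z/Stay/Hi/c/L, z/Stay/Hi/b/C, z/Stay/Hi/b/L} → row (2,1) (2,1)
{z/Out/Mid/c/C, z/Out/Mid/c/L, z/Stay/Mid/c/C, z/Stay/Mid/c/L} → row (5,0) (5,0)
{z/Out/Mid/b/C, z/Out/Mid/b/L, z/Stay/Mid/b/C, z/Stay/Mid/b/L} → row (5,2) (5,2)
That's 6 distinct rows out of 32 strategies.

6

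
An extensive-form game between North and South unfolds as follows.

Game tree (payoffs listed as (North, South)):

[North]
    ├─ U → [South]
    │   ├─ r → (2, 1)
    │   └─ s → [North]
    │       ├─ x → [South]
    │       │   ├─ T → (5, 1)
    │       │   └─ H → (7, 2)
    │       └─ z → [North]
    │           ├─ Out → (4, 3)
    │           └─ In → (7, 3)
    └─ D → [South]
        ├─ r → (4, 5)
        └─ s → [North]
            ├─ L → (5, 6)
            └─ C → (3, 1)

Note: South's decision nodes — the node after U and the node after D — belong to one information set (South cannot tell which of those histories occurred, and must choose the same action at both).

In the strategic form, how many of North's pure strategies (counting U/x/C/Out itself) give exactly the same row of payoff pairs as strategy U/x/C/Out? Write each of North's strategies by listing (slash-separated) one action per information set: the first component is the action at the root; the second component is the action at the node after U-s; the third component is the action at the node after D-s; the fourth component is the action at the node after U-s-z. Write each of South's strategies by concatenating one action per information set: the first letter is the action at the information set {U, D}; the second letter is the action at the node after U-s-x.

4

Row for U/x/C/Out (columns rT, rH, sT, sH): (2,1) (2,1) (5,1) (7,2).
Under U/x/C/Out, North's choice at the node after D-s and at the node after U-s-z can never be reached regardless of what South does, so varying those choices leaves every outcome unchanged.
Holding the reachable choices fixed and varying the unreachable ones freely already gives 2 × 2 = 4 equivalent strategies.
No other strategy reproduces this row, so those 4 are the full class: U/x/L/Out, U/x/L/In, U/x/C/Out, U/x/C/In.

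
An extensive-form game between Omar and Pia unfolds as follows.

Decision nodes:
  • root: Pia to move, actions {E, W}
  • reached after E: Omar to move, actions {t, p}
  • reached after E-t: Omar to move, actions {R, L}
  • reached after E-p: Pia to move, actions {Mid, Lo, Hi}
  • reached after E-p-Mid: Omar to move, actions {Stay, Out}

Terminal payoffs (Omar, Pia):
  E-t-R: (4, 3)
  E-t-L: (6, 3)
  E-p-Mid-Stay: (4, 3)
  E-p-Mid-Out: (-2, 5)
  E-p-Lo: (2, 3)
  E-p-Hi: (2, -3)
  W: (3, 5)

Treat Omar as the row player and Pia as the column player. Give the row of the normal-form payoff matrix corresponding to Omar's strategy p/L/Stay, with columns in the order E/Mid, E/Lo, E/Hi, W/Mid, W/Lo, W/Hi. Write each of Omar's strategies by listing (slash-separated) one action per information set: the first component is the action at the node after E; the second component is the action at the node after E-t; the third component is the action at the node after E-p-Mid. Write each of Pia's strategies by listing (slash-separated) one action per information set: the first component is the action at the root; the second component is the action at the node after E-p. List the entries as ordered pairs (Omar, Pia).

(4,3) (2,3) (2,-3) (3,5) (3,5) (3,5)

vs E/Mid: Pia plays E → Omar plays p at [E] → Pia plays Mid at [E-p] → Omar plays Stay at [E-p-Mid] → (4, 3)
vs E/Lo: Pia plays E → Omar plays p at [E] → Pia plays Lo at [E-p] → (2, 3)
vs E/Hi: Pia plays E → Omar plays p at [E] → Pia plays Hi at [E-p] → (2, -3)
vs W/Mid: Pia plays W → (3, 5)
vs W/Lo: Pia plays W → (3, 5)
vs W/Hi: Pia plays W → (3, 5)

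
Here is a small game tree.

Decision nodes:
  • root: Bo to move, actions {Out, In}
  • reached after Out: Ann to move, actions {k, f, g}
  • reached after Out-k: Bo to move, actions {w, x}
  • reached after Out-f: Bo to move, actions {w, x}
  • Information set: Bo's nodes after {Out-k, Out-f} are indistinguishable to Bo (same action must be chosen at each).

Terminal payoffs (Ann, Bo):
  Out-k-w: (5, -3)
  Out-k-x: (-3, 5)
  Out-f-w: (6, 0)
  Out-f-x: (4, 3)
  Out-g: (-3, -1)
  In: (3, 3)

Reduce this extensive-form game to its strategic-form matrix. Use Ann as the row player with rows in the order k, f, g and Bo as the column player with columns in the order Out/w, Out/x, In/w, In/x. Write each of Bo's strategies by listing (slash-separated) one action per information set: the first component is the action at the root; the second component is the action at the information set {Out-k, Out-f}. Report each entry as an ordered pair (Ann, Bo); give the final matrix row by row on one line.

Row k: Out/w→(5,-3), Out/x→(-3,5), In/w→(3,3), In/x→(3,3)
Row f: Out/w→(6,0), Out/x→(4,3), In/w→(3,3), In/x→(3,3)
Row g: Out/w→(-3,-1), Out/x→(-3,-1), In/w→(3,3), In/x→(3,3)

k: (5,-3) (-3,5) (3,3) (3,3) | f: (6,0) (4,3) (3,3) (3,3) | g: (-3,-1) (-3,-1) (3,3) (3,3)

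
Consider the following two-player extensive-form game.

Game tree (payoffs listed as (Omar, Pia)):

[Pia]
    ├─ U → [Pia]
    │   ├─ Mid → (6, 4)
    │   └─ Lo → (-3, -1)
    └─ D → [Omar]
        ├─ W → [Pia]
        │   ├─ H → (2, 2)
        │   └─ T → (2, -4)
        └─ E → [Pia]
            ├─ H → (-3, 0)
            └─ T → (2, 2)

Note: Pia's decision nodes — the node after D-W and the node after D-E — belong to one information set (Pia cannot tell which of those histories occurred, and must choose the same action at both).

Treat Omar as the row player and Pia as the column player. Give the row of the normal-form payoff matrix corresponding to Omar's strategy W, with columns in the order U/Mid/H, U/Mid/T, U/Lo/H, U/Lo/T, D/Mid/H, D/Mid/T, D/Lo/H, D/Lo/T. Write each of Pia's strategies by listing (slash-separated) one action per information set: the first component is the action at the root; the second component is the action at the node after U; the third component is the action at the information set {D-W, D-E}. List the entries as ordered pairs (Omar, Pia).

(6,4) (6,4) (-3,-1) (-3,-1) (2,2) (2,-4) (2,2) (2,-4)

vs U/Mid/H: Pia plays U → Pia plays Mid at [U] → (6, 4)
vs U/Mid/T: Pia plays U → Pia plays Mid at [U] → (6, 4)
vs U/Lo/H: Pia plays U → Pia plays Lo at [U] → (-3, -1)
vs U/Lo/T: Pia plays U → Pia plays Lo at [U] → (-3, -1)
vs D/Mid/H: Pia plays D → Omar plays W at [D] → Pia plays H at [D-W] → (2, 2)
vs D/Mid/T: Pia plays D → Omar plays W at [D] → Pia plays T at [D-W] → (2, -4)
vs D/Lo/H: Pia plays D → Omar plays W at [D] → Pia plays H at [D-W] → (2, 2)
vs D/Lo/T: Pia plays D → Omar plays W at [D] → Pia plays T at [D-W] → (2, -4)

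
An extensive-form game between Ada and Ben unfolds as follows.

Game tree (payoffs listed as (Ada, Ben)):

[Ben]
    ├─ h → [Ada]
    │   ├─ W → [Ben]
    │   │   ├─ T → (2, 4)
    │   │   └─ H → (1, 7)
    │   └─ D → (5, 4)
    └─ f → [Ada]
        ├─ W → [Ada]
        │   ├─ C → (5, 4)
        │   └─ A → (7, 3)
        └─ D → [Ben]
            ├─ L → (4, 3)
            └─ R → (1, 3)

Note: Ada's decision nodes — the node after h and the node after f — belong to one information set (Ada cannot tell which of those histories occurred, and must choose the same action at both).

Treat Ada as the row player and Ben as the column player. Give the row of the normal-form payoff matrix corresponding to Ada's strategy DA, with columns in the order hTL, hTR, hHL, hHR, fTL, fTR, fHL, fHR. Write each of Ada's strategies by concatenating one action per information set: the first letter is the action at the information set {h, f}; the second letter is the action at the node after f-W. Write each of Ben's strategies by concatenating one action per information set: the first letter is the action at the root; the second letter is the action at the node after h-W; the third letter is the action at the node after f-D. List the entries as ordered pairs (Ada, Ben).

(5,4) (5,4) (5,4) (5,4) (4,3) (1,3) (4,3) (1,3)

vs hTL: Ben plays h → Ada plays D at [h] → (5, 4)
vs hTR: Ben plays h → Ada plays D at [h] → (5, 4)
vs hHL: Ben plays h → Ada plays D at [h] → (5, 4)
vs hHR: Ben plays h → Ada plays D at [h] → (5, 4)
vs fTL: Ben plays f → Ada plays D at [f] → Ben plays L at [f-D] → (4, 3)
vs fTR: Ben plays f → Ada plays D at [f] → Ben plays R at [f-D] → (1, 3)
vs fHL: Ben plays f → Ada plays D at [f] → Ben plays L at [f-D] → (4, 3)
vs fHR: Ben plays f → Ada plays D at [f] → Ben plays R at [f-D] → (1, 3)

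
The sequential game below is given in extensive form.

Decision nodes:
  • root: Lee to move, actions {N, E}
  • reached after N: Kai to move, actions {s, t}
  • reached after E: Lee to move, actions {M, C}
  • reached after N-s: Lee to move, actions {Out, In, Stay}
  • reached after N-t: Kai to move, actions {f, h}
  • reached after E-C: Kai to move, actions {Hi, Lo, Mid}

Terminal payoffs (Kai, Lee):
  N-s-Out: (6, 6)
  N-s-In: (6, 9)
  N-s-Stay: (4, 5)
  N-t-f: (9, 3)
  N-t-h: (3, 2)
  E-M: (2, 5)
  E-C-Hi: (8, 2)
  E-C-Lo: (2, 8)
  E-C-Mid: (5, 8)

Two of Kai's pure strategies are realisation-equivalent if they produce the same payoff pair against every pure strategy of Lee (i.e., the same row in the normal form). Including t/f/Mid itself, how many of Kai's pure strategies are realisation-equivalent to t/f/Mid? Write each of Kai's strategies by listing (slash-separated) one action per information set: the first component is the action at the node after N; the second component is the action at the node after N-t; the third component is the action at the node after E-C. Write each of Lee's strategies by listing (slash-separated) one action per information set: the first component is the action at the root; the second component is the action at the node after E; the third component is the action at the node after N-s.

1

Row for t/f/Mid (columns N/M/Out, N/M/In, N/M/Stay, N/C/Out, N/C/In, N/C/Stay, E/M/Out, E/M/In, E/M/Stay, E/C/Out, E/C/In, E/C/Stay): (9,3) (9,3) (9,3) (9,3) (9,3) (9,3) (2,5) (2,5) (2,5) (5,8) (5,8) (5,8).
Every one of Kai's information sets is on the play path for some reply by Lee when Kai follows t/f/Mid.
Changing the action at any of them therefore changes at least one column, so only t/f/Mid itself gives this row.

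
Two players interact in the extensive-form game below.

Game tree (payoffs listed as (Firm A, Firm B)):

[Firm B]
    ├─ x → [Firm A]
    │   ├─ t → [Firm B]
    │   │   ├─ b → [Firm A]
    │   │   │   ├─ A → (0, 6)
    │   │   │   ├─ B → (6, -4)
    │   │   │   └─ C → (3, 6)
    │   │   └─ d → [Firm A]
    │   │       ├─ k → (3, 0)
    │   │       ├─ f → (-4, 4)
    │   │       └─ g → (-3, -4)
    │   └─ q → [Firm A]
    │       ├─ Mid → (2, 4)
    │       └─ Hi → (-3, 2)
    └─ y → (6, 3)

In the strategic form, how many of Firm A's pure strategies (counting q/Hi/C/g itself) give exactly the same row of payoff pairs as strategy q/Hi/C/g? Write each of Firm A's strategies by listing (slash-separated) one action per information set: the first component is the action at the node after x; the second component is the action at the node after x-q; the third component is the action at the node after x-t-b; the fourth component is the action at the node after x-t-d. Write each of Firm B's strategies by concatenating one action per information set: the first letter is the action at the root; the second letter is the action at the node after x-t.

Row for q/Hi/C/g (columns xb, xd, yb, yd): (-3,2) (-3,2) (6,3) (6,3).
Under q/Hi/C/g, Firm A's choice at the node after x-t-b and at the node after x-t-d can never be reached regardless of what Firm B does, so varying those choices leaves every outcome unchanged.
Holding the reachable choices fixed and varying the unreachable ones freely already gives 3 × 3 = 9 equivalent strategies.
No other strategy reproduces this row, so those 9 are the full class: q/Hi/A/k, q/Hi/A/f, q/Hi/A/g, q/Hi/B/k, q/Hi/B/f, q/Hi/B/g, q/Hi/C/k, q/Hi/C/f, q/Hi/C/g.

9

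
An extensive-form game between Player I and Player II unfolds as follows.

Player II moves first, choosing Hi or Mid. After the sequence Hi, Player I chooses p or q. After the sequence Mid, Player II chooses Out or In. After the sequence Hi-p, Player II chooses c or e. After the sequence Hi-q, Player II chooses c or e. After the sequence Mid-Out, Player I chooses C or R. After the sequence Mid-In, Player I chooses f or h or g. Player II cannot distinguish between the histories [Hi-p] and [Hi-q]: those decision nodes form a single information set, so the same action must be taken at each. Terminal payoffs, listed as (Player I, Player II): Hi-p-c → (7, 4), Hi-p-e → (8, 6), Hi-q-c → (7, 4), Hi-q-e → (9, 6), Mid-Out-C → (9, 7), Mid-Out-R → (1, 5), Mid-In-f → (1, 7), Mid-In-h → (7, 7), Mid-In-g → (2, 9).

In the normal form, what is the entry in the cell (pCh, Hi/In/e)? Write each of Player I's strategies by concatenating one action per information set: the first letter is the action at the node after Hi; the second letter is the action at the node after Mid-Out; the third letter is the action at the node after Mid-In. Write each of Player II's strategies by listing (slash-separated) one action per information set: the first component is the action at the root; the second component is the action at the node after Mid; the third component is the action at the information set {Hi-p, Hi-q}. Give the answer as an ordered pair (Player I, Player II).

(8, 6)

Trace the play path from the root:
  Player II plays Hi
  Player I plays p at [Hi]
  Player II plays e at [Hi-p]
→ terminal payoff (8, 6).
(Player I's choice at the node after Mid-Out is never reached on this path, so it doesn't affect the outcome.)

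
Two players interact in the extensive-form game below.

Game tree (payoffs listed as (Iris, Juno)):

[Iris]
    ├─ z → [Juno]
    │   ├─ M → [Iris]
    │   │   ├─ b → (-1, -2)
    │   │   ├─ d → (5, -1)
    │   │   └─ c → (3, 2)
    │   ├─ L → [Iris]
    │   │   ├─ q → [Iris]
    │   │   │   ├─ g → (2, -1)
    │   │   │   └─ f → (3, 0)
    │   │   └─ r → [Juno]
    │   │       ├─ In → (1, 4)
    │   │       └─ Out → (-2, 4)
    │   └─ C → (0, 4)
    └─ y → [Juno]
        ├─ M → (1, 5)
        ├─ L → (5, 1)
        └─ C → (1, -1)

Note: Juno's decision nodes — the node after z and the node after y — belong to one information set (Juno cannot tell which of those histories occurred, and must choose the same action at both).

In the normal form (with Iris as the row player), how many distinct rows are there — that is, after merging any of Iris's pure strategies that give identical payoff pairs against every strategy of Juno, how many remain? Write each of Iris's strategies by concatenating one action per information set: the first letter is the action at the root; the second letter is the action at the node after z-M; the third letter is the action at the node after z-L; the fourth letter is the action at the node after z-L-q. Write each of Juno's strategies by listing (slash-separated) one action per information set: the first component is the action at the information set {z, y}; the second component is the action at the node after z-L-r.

10

Iris has 24 pure strategies: zbqg, zbqf, zbrg, zbrf, zdqg, zdqf, zdrg, zdrf, zcqg, zcqf, zcrg, zcrf, ybqg, ybqf, ybrg, ybrf, ydqg, ydqf, ydrg, ydrf, ycqg, ycqf, ycrg, ycrf. Columns: M/In, M/Out, L/In, L/Out, C/In, C/Out.
{zbqg} → row (-1,-2) (-1,-2) (2,-1) (2,-1) (0,4) (0,4)
{zbqf} → row (-1,-2) (-1,-2) (3,0) (3,0) (0,4) (0,4)
{zbrg, zbrf} → row (-1,-2) (-1,-2) (1,4) (-2,4) (0,4) (0,4)
{zdqg} → row (5,-1) (5,-1) (2,-1) (2,-1) (0,4) (0,4)
{zdqf} → row (5,-1) (5,-1) (3,0) (3,0) (0,4) (0,4)
{zdrg, zdrf} → row (5,-1) (5,-1) (1,4) (-2,4) (0,4) (0,4)
{zcqg} → row (3,2) (3,2) (2,-1) (2,-1) (0,4) (0,4)
{zcqf} → row (3,2) (3,2) (3,0) (3,0) (0,4) (0,4)
{zcrg, zcrf} → row (3,2) (3,2) (1,4) (-2,4) (0,4) (0,4)
{ybqg, ybqf, ybrg, ybrf, ydqg, ydqf, ydrg, ydrf, ycqg, ycqf, ycrg, ycrf} → row (1,5) (1,5) (5,1) (5,1) (1,-1) (1,-1)
That's 10 distinct rows out of 24 strategies.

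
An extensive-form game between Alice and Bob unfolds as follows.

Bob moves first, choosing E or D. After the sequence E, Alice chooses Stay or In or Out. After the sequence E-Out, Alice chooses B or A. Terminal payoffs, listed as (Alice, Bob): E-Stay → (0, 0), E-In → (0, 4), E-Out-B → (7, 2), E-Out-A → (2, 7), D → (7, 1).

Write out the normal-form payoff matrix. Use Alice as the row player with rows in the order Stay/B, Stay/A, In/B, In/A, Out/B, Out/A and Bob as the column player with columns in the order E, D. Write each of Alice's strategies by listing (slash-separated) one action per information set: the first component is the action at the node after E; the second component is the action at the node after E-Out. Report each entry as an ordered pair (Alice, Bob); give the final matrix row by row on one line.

              E        D
Stay/B    (0,0)    (7,1)
Stay/A    (0,0)    (7,1)
  In/B    (0,4)    (7,1)
  In/A    (0,4)    (7,1)
 Out/B    (7,2)    (7,1)
 Out/A    (2,7)    (7,1)

Stay/B: (0,0) (7,1) | Stay/A: (0,0) (7,1) | In/B: (0,4) (7,1) | In/A: (0,4) (7,1) | Out/B: (7,2) (7,1) | Out/A: (2,7) (7,1)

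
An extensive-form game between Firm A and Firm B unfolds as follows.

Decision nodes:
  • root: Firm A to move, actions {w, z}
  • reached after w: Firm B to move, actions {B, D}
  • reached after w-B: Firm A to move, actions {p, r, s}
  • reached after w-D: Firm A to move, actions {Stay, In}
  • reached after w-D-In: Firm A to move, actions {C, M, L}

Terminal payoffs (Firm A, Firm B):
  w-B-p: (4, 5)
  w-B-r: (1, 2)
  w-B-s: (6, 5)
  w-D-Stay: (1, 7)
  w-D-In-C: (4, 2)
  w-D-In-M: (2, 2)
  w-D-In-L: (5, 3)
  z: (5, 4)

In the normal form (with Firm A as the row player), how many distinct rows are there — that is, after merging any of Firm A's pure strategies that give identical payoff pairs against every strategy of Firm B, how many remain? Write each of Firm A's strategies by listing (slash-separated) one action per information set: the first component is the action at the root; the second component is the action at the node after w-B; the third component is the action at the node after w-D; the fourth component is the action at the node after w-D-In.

Firm A has 36 pure strategies: w/p/Stay/C, w/p/Stay/M, w/p/Stay/L, w/p/In/C, w/p/In/M, w/p/In/L, w/r/Stay/C, w/r/Stay/M, w/r/Stay/L, w/r/In/C, w/r/In/M, w/r/In/L, w/s/Stay/C, w/s/Stay/M, w/s/Stay/L, w/s/In/C, w/s/In/M, w/s/In/L, z/p/Stay/C, z/p/Stay/M, z/p/Stay/L, z/p/In/C, z/p/In/M, z/p/In/L, z/r/Stay/C, z/r/Stay/M, z/r/Stay/L, z/r/In/C, z/r/In/M, z/r/In/L, z/s/Stay/C, z/s/Stay/M, z/s/Stay/L, z/s/In/C, z/s/In/M, z/s/In/L. Columns: B, D.
{w/p/Stay/C, w/p/Stay/M, w/p/Stay/L} → row (4,5) (1,7)
{w/p/In/C} → row (4,5) (4,2)
{w/p/In/M} → row (4,5) (2,2)
{w/p/In/L} → row (4,5) (5,3)
{w/r/Stay/C, w/r/Stay/M, w/r/Stay/L} → row (1,2) (1,7)
{w/r/In/C} → row (1,2) (4,2)
{w/r/In/M} → row (1,2) (2,2)
{w/r/In/L} → row (1,2) (5,3)
{w/s/Stay/C, w/s/Stay/M, w/s/Stay/L} → row (6,5) (1,7)
{w/s/In/C} → row (6,5) (4,2)
{w/s/In/M} → row (6,5) (2,2)
{w/s/In/L} → row (6,5) (5,3)
{z/p/Stay/C, z/p/Stay/M, z/p/Stay/L, z/p/In/C, z/p/In/M, z/p/In/L, z/r/Stay/C, z/r/Stay/M, z/r/Stay/L, z/r/In/C, z/r/In/M, z/r/In/L, z/s/Stay/C, z/s/Stay/M, z/s/Stay/L, z/s/In/C, z/s/In/M, z/s/In/L} → row (5,4) (5,4)
That's 13 distinct rows out of 36 strategies.

13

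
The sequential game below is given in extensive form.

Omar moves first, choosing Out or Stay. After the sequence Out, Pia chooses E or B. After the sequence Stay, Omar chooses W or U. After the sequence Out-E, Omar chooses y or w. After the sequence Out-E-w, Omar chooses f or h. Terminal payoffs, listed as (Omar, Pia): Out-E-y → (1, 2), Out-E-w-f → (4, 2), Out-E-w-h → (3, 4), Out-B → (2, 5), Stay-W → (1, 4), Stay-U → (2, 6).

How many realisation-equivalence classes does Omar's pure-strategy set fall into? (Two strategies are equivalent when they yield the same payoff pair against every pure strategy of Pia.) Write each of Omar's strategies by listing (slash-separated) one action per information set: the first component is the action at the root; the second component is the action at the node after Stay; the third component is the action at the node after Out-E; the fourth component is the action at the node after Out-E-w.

Omar has 16 pure strategies: Out/W/y/f, Out/W/y/h, Out/W/w/f, Out/W/w/h, Out/U/y/f, Out/U/y/h, Out/U/w/f, Out/U/w/h, Stay/W/y/f, Stay/W/y/h, Stay/W/w/f, Stay/W/w/h, Stay/U/y/f, Stay/U/y/h, Stay/U/w/f, Stay/U/w/h. Columns: E, B.
{Out/W/y/f, Out/W/y/h, Out/U/y/f, Out/U/y/h} → row (1,2) (2,5)
{Out/W/w/f, Out/U/w/f} → row (4,2) (2,5)
{Out/W/w/h, Out/U/w/h} → row (3,4) (2,5)
{Stay/W/y/f, Stay/W/y/h, Stay/W/w/f, Stay/W/w/h} → row (1,4) (1,4)
{Stay/U/y/f, Stay/U/y/h, Stay/U/w/f, Stay/U/w/h} → row (2,6) (2,6)
That's 5 distinct rows out of 16 strategies.

5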